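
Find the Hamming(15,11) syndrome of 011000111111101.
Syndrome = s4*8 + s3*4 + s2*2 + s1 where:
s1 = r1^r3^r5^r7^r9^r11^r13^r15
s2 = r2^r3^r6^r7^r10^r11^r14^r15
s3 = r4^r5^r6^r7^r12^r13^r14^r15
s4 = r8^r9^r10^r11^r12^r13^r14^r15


s1=0, s2=0, s3=0, s4=1

Syndrome = 8 (error at position 8)


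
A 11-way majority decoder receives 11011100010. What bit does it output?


Ones: 6 out of 11
Threshold: 6

1 (6/11 voted 1)


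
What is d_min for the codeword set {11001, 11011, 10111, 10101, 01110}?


Comparing all pairs, minimum distance: 1
Can detect 0 errors, correct 0 errors

1


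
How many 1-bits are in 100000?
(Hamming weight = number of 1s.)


Counting 1s in 100000

1


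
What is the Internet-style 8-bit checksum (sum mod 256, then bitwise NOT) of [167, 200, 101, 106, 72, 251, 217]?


Sum = 1114 mod 256 = 90
Complement = 165

165


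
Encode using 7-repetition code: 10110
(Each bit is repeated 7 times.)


Each bit -> 7 copies

11111110000000111111111111110000000


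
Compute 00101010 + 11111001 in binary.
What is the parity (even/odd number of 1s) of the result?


00101010 = 42
11111001 = 249
Sum = 291 = 100100011
1s count = 4

even parity (4 ones in 100100011)


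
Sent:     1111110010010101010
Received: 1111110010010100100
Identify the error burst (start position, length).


XOR: 0000000000000001110

Burst at position 15, length 3


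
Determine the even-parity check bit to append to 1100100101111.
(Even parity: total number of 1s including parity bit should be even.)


Number of 1s in data: 8
Parity bit: 0

0


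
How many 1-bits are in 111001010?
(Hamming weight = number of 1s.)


Counting 1s in 111001010

5


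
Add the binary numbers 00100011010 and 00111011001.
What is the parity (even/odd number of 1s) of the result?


00100011010 = 282
00111011001 = 473
Sum = 755 = 1011110011
1s count = 7

odd parity (7 ones in 1011110011)


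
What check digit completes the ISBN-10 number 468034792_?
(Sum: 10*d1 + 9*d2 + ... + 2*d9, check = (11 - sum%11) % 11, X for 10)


Weighted sum: 255
255 mod 11 = 2

Check digit: 9


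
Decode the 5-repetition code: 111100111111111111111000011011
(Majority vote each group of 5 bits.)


Groups: 11110, 01111, 11111, 11111, 10000, 11011
Majority votes: 111101

111101


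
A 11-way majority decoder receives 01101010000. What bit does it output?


Ones: 4 out of 11
Threshold: 6

0 (4/11 voted 1)


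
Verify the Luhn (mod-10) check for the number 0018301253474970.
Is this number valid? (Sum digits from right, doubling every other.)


Luhn sum = 61
61 mod 10 = 1

Invalid (Luhn sum mod 10 = 1)


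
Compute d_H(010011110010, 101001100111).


XOR: 111010010101
Count of 1s: 7

7


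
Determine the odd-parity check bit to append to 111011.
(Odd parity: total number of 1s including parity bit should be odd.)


Number of 1s in data: 5
Parity bit: 0

0


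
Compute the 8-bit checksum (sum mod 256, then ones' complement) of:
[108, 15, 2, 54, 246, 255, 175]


Sum = 855 mod 256 = 87
Complement = 168

168


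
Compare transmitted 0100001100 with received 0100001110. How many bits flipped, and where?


XOR: 0000000010

1 error(s) at position(s): 8


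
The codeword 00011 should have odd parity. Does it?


Number of 1s: 2

No, parity error (2 ones)


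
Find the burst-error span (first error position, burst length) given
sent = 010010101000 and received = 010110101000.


XOR: 000100000000

Burst at position 3, length 1


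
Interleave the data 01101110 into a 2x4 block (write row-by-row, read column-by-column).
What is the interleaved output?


Matrix:
  0110
  1110
Read columns: 01111100

01111100


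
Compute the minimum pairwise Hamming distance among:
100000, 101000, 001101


Comparing all pairs, minimum distance: 1
Can detect 0 errors, correct 0 errors

1


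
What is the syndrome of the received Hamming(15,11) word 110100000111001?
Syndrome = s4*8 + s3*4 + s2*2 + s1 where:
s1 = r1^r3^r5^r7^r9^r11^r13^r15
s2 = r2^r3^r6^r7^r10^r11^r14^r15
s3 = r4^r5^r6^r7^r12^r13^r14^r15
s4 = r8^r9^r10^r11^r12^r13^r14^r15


s1=1, s2=0, s3=1, s4=0

Syndrome = 5 (error at position 5)


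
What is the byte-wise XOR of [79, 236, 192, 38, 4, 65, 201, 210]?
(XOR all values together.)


XOR chain: 79 ^ 236 ^ 192 ^ 38 ^ 4 ^ 65 ^ 201 ^ 210 = 27

27


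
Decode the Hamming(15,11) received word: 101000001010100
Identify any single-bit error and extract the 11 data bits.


Syndrome = 13: error at position 13

Data: 10001010000 (corrected bit 13)


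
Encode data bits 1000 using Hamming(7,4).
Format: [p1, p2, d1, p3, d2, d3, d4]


Parity bits: p1=1, p2=1, p3=0

1110000


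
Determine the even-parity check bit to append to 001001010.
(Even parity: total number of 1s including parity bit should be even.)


Number of 1s in data: 3
Parity bit: 1

1


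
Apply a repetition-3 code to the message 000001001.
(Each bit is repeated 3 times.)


Each bit -> 3 copies

000000000000000111000000111


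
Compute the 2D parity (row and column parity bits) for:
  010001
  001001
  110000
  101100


Row parities: 0001
Column parities: 000100

Row P: 0001, Col P: 000100, Corner: 1


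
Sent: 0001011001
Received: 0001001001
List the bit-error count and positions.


XOR: 0000010000

1 error(s) at position(s): 5


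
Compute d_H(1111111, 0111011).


XOR: 1000100
Count of 1s: 2

2


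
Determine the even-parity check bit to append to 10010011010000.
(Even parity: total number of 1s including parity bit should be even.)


Number of 1s in data: 5
Parity bit: 1

1


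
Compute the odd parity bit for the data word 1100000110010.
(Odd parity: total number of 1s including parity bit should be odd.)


Number of 1s in data: 5
Parity bit: 0

0


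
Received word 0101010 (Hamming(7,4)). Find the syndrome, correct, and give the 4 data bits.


Syndrome = 0: no error detected

Data: 0010 (no errors)


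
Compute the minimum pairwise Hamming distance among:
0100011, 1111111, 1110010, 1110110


Comparing all pairs, minimum distance: 1
Can detect 0 errors, correct 0 errors

1


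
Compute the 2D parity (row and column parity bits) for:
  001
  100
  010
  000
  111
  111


Row parities: 111011
Column parities: 111

Row P: 111011, Col P: 111, Corner: 1


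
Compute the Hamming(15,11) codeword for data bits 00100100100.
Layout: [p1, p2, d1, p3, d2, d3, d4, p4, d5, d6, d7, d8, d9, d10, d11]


Parity bits: p1=1, p2=0, p3=0, p4=0

100001000100100


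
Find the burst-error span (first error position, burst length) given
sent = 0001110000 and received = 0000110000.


XOR: 0001000000

Burst at position 3, length 1


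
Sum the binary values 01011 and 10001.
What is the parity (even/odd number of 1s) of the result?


01011 = 11
10001 = 17
Sum = 28 = 11100
1s count = 3

odd parity (3 ones in 11100)


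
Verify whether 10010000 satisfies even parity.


Number of 1s: 2

Yes, parity is correct (2 ones)


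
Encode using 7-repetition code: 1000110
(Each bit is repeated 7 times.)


Each bit -> 7 copies

1111111000000000000000000000111111111111110000000


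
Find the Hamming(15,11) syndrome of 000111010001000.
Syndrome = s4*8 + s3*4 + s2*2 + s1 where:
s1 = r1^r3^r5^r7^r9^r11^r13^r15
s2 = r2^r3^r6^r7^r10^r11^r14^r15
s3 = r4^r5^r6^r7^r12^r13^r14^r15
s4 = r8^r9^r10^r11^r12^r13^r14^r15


s1=1, s2=1, s3=0, s4=0

Syndrome = 3 (error at position 3)


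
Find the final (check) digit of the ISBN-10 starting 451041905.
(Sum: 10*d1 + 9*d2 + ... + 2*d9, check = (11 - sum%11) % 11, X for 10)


Weighted sum: 168
168 mod 11 = 3

Check digit: 8


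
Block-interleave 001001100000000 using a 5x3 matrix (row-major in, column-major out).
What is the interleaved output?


Matrix:
  001
  001
  100
  000
  000
Read columns: 001000000011000

001000000011000


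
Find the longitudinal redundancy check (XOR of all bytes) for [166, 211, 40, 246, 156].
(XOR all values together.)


XOR chain: 166 ^ 211 ^ 40 ^ 246 ^ 156 = 55

55


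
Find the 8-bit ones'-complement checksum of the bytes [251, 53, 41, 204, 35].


Sum = 584 mod 256 = 72
Complement = 183

183


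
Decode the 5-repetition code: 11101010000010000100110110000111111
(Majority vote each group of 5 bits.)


Groups: 11101, 01000, 00100, 00100, 11011, 00001, 11111
Majority votes: 1000101

1000101


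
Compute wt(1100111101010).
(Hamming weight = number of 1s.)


Counting 1s in 1100111101010

8


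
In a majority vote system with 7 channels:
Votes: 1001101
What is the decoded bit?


Ones: 4 out of 7
Threshold: 4

1 (4/7 voted 1)


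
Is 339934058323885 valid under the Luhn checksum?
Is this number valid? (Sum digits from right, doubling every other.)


Luhn sum = 81
81 mod 10 = 1

Invalid (Luhn sum mod 10 = 1)


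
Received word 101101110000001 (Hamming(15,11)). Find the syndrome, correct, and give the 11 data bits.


Syndrome = 0: no error detected

Data: 10110000001 (no errors)


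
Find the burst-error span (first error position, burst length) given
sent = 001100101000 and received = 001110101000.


XOR: 000010000000

Burst at position 4, length 1


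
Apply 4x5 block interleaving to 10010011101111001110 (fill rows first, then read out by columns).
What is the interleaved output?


Matrix:
  10010
  01110
  11110
  01110
Read columns: 10100111011111110000

10100111011111110000


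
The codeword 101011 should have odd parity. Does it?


Number of 1s: 4

No, parity error (4 ones)


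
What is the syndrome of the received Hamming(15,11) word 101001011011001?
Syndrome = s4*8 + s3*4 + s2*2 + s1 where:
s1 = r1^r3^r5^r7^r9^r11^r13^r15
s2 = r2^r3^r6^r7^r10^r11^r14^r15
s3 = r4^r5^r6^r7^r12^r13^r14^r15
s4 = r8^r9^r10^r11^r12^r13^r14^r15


s1=1, s2=0, s3=1, s4=1

Syndrome = 13 (error at position 13)


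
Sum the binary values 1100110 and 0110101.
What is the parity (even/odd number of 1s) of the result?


1100110 = 102
0110101 = 53
Sum = 155 = 10011011
1s count = 5

odd parity (5 ones in 10011011)


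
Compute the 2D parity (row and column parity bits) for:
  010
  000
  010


Row parities: 101
Column parities: 000

Row P: 101, Col P: 000, Corner: 0


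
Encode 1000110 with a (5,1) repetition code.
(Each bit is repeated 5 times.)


Each bit -> 5 copies

11111000000000000000111111111100000


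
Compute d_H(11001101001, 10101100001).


XOR: 01100001000
Count of 1s: 3

3


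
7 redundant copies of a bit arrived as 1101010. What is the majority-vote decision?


Ones: 4 out of 7
Threshold: 4

1 (4/7 voted 1)


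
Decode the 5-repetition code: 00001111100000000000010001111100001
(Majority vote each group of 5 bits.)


Groups: 00001, 11110, 00000, 00000, 01000, 11111, 00001
Majority votes: 0100010

0100010


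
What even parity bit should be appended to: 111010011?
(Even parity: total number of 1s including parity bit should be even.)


Number of 1s in data: 6
Parity bit: 0

0


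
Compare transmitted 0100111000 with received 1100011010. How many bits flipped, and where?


XOR: 1000100010

3 error(s) at position(s): 0, 4, 8


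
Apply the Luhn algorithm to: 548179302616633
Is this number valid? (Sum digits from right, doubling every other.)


Luhn sum = 66
66 mod 10 = 6

Invalid (Luhn sum mod 10 = 6)


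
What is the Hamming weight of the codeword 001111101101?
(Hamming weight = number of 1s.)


Counting 1s in 001111101101

8


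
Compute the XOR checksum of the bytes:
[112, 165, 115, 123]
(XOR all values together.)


XOR chain: 112 ^ 165 ^ 115 ^ 123 = 221

221


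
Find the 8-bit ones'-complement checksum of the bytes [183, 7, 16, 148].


Sum = 354 mod 256 = 98
Complement = 157

157


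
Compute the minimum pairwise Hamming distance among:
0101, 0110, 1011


Comparing all pairs, minimum distance: 2
Can detect 1 errors, correct 0 errors

2


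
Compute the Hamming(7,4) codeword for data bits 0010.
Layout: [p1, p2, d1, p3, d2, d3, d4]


Parity bits: p1=0, p2=1, p3=1

0101010


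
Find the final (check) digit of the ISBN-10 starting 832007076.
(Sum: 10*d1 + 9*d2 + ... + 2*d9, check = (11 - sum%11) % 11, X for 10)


Weighted sum: 191
191 mod 11 = 4

Check digit: 7


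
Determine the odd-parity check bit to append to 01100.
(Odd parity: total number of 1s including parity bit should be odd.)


Number of 1s in data: 2
Parity bit: 1

1


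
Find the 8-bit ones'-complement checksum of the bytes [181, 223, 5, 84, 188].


Sum = 681 mod 256 = 169
Complement = 86

86


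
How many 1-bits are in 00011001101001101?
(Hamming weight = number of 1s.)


Counting 1s in 00011001101001101

8


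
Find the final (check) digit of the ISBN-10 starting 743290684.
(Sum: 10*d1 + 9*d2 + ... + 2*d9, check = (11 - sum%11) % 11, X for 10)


Weighted sum: 254
254 mod 11 = 1

Check digit: X


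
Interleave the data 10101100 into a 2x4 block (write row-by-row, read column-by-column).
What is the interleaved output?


Matrix:
  1010
  1100
Read columns: 11011000

11011000


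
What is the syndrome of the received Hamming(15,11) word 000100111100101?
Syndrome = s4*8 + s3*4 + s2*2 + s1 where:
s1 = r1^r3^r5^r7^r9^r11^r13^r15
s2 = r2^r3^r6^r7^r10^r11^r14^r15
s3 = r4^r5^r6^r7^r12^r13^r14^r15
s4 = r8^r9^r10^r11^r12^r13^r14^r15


s1=0, s2=1, s3=0, s4=1

Syndrome = 10 (error at position 10)


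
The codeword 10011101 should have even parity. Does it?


Number of 1s: 5

No, parity error (5 ones)


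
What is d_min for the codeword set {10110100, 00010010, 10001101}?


Comparing all pairs, minimum distance: 4
Can detect 3 errors, correct 1 errors

4


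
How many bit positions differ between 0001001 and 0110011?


XOR: 0111010
Count of 1s: 4

4


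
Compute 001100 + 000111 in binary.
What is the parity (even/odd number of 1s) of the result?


001100 = 12
000111 = 7
Sum = 19 = 10011
1s count = 3

odd parity (3 ones in 10011)


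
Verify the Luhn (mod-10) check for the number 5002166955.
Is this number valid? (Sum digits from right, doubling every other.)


Luhn sum = 29
29 mod 10 = 9

Invalid (Luhn sum mod 10 = 9)


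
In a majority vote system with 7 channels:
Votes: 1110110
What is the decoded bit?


Ones: 5 out of 7
Threshold: 4

1 (5/7 voted 1)


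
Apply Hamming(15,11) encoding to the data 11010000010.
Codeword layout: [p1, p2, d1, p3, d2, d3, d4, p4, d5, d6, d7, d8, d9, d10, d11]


Parity bits: p1=1, p2=1, p3=1, p4=1

111110110000010


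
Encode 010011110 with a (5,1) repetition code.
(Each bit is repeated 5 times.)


Each bit -> 5 copies

000001111100000000001111111111111111111100000


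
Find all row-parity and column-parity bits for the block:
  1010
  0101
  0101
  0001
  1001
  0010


Row parities: 000101
Column parities: 0000

Row P: 000101, Col P: 0000, Corner: 0


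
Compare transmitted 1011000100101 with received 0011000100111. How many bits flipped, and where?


XOR: 1000000000010

2 error(s) at position(s): 0, 11


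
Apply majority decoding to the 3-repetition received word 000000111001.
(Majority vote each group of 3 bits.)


Groups: 000, 000, 111, 001
Majority votes: 0010

0010


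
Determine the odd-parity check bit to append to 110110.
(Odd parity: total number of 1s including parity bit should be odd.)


Number of 1s in data: 4
Parity bit: 1

1


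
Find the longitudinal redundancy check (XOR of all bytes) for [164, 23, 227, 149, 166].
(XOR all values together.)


XOR chain: 164 ^ 23 ^ 227 ^ 149 ^ 166 = 99

99


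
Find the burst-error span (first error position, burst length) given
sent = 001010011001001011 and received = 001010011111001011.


XOR: 000000000110000000

Burst at position 9, length 2


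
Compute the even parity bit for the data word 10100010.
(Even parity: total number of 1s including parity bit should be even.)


Number of 1s in data: 3
Parity bit: 1

1


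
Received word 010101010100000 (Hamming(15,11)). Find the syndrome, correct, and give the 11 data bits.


Syndrome = 2: error at position 2

Data: 00100100000 (corrected bit 2)


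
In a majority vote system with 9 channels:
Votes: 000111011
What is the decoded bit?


Ones: 5 out of 9
Threshold: 5

1 (5/9 voted 1)


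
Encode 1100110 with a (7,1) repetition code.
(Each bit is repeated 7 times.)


Each bit -> 7 copies

1111111111111100000000000000111111111111110000000


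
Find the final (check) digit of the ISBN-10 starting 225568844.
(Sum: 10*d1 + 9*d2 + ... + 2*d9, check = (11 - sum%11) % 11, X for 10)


Weighted sum: 241
241 mod 11 = 10

Check digit: 1


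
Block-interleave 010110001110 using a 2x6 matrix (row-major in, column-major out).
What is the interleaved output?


Matrix:
  010110
  001110
Read columns: 001001111100

001001111100


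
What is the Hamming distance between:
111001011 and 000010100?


XOR: 111011111
Count of 1s: 8

8


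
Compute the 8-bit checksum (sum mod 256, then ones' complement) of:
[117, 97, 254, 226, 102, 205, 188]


Sum = 1189 mod 256 = 165
Complement = 90

90


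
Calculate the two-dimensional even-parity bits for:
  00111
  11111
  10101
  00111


Row parities: 1111
Column parities: 01010

Row P: 1111, Col P: 01010, Corner: 0


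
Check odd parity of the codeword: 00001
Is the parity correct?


Number of 1s: 1

Yes, parity is correct (1 ones)


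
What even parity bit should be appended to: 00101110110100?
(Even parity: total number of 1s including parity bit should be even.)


Number of 1s in data: 7
Parity bit: 1

1


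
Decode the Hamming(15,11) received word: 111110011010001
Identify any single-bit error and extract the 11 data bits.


Syndrome = 4: error at position 4

Data: 11001010001 (corrected bit 4)


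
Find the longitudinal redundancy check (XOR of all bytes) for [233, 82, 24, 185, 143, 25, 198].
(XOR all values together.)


XOR chain: 233 ^ 82 ^ 24 ^ 185 ^ 143 ^ 25 ^ 198 = 74

74


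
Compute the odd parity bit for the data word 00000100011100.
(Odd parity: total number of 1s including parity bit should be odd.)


Number of 1s in data: 4
Parity bit: 1

1


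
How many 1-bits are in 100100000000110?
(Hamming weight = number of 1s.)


Counting 1s in 100100000000110

4


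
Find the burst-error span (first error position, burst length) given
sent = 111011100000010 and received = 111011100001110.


XOR: 000000000001100

Burst at position 11, length 2


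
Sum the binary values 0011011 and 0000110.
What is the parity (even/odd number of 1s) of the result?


0011011 = 27
0000110 = 6
Sum = 33 = 100001
1s count = 2

even parity (2 ones in 100001)


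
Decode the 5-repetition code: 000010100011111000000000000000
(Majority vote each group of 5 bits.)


Groups: 00001, 01000, 11111, 00000, 00000, 00000
Majority votes: 001000

001000


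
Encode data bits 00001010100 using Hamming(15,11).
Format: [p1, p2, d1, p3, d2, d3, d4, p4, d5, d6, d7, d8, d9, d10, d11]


Parity bits: p1=1, p2=1, p3=1, p4=1

110100011010100


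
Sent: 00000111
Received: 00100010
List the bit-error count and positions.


XOR: 00100101

3 error(s) at position(s): 2, 5, 7


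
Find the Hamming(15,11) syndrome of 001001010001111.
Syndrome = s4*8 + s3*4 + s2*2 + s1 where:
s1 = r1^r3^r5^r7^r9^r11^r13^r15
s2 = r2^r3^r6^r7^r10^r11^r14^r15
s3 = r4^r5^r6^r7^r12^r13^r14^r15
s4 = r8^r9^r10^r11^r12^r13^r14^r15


s1=1, s2=0, s3=1, s4=1

Syndrome = 13 (error at position 13)


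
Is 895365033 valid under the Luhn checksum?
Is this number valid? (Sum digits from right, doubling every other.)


Luhn sum = 44
44 mod 10 = 4

Invalid (Luhn sum mod 10 = 4)


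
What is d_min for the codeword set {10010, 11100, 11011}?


Comparing all pairs, minimum distance: 2
Can detect 1 errors, correct 0 errors

2


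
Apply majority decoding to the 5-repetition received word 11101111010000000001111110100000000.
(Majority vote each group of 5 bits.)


Groups: 11101, 11101, 00000, 00001, 11111, 01000, 00000
Majority votes: 1100100

1100100


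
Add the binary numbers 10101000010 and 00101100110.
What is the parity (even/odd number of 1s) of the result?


10101000010 = 1346
00101100110 = 358
Sum = 1704 = 11010101000
1s count = 5

odd parity (5 ones in 11010101000)


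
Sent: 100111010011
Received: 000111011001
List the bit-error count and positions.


XOR: 100000001010

3 error(s) at position(s): 0, 8, 10


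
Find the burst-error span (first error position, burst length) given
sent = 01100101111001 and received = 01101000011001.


XOR: 00001101100000

Burst at position 4, length 5


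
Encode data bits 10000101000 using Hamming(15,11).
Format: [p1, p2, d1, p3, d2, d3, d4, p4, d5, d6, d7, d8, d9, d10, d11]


Parity bits: p1=1, p2=0, p3=1, p4=0

101100000101000


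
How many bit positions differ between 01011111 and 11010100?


XOR: 10001011
Count of 1s: 4

4


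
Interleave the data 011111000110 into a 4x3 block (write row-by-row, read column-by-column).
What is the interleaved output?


Matrix:
  011
  111
  000
  110
Read columns: 010111011100

010111011100


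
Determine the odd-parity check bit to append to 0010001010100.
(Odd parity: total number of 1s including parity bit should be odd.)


Number of 1s in data: 4
Parity bit: 1

1


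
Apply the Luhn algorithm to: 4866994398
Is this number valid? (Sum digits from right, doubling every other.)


Luhn sum = 71
71 mod 10 = 1

Invalid (Luhn sum mod 10 = 1)


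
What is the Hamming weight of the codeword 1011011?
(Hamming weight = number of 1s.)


Counting 1s in 1011011

5


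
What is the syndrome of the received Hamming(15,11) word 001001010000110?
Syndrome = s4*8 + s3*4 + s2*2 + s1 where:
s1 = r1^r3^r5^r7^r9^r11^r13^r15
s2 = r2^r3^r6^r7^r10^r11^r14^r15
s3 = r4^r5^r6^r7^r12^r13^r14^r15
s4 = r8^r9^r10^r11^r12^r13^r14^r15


s1=0, s2=1, s3=1, s4=1

Syndrome = 14 (error at position 14)


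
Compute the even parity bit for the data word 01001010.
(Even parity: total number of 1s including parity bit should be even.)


Number of 1s in data: 3
Parity bit: 1

1


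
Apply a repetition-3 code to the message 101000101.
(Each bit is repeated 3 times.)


Each bit -> 3 copies

111000111000000000111000111


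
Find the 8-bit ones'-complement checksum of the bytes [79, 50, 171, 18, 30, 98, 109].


Sum = 555 mod 256 = 43
Complement = 212

212


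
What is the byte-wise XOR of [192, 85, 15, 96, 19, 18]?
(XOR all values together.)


XOR chain: 192 ^ 85 ^ 15 ^ 96 ^ 19 ^ 18 = 251

251


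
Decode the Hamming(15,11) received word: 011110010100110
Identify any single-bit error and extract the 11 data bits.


Syndrome = 1: error at position 1

Data: 11000100110 (corrected bit 1)


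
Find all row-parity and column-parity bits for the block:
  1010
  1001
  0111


Row parities: 001
Column parities: 0100

Row P: 001, Col P: 0100, Corner: 1


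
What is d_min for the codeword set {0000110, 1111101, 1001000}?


Comparing all pairs, minimum distance: 4
Can detect 3 errors, correct 1 errors

4


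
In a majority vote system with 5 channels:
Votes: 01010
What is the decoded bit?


Ones: 2 out of 5
Threshold: 3

0 (2/5 voted 1)


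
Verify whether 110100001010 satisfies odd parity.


Number of 1s: 5

Yes, parity is correct (5 ones)


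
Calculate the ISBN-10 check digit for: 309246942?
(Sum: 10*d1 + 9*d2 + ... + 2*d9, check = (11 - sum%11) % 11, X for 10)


Weighted sum: 222
222 mod 11 = 2

Check digit: 9


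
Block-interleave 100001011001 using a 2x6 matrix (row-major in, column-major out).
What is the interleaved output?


Matrix:
  100001
  011001
Read columns: 100101000011

100101000011


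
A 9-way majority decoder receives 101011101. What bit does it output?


Ones: 6 out of 9
Threshold: 5

1 (6/9 voted 1)


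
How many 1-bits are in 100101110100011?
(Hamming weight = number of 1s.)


Counting 1s in 100101110100011

8


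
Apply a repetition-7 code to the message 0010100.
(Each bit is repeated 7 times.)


Each bit -> 7 copies

0000000000000011111110000000111111100000000000000


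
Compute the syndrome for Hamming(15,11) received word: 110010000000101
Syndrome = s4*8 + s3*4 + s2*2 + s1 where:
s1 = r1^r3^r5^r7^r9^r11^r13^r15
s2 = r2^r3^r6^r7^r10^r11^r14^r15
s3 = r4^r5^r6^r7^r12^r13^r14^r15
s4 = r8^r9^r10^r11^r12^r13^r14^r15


s1=0, s2=0, s3=1, s4=0

Syndrome = 4 (error at position 4)


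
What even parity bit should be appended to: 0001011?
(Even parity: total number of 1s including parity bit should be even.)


Number of 1s in data: 3
Parity bit: 1

1


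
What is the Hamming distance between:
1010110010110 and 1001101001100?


XOR: 0011011011010
Count of 1s: 7

7


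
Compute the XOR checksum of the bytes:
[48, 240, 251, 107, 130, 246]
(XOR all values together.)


XOR chain: 48 ^ 240 ^ 251 ^ 107 ^ 130 ^ 246 = 36

36


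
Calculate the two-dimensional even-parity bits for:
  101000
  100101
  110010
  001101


Row parities: 0111
Column parities: 110010

Row P: 0111, Col P: 110010, Corner: 1


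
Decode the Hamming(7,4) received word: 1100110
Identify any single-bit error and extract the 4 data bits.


Syndrome = 0: no error detected

Data: 0110 (no errors)


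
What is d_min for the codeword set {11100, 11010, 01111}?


Comparing all pairs, minimum distance: 2
Can detect 1 errors, correct 0 errors

2


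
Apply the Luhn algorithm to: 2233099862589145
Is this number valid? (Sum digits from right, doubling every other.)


Luhn sum = 78
78 mod 10 = 8

Invalid (Luhn sum mod 10 = 8)


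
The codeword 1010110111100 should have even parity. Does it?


Number of 1s: 8

Yes, parity is correct (8 ones)


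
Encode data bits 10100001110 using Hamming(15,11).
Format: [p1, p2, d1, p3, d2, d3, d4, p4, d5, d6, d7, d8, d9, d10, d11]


Parity bits: p1=0, p2=1, p3=0, p4=1

011001010001110


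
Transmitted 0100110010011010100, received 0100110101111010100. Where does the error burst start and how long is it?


XOR: 0000000111100000000

Burst at position 7, length 4


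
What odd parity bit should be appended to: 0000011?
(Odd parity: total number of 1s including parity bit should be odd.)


Number of 1s in data: 2
Parity bit: 1

1


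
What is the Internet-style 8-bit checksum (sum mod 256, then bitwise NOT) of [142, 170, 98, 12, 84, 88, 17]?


Sum = 611 mod 256 = 99
Complement = 156

156


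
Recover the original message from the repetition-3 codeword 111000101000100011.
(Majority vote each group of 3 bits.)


Groups: 111, 000, 101, 000, 100, 011
Majority votes: 101001

101001


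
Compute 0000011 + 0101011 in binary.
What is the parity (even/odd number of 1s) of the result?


0000011 = 3
0101011 = 43
Sum = 46 = 101110
1s count = 4

even parity (4 ones in 101110)


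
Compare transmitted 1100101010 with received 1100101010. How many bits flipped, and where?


XOR: 0000000000

0 errors (received matches sent)


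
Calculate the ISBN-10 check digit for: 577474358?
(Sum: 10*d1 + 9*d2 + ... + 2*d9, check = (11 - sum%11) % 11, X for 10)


Weighted sum: 302
302 mod 11 = 5

Check digit: 6


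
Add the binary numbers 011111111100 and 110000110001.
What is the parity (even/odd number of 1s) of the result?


011111111100 = 2044
110000110001 = 3121
Sum = 5165 = 1010000101101
1s count = 6

even parity (6 ones in 1010000101101)


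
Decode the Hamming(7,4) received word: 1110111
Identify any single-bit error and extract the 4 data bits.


Syndrome = 4: error at position 4

Data: 1111 (corrected bit 4)


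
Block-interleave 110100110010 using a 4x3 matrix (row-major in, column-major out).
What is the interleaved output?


Matrix:
  110
  100
  110
  010
Read columns: 111010110000

111010110000


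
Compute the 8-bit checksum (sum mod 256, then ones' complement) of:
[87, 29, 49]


Sum = 165 mod 256 = 165
Complement = 90

90


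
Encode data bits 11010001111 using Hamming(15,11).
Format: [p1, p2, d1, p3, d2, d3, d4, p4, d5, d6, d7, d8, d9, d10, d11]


Parity bits: p1=1, p2=0, p3=0, p4=0

101010100001111


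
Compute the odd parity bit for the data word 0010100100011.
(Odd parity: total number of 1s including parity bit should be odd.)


Number of 1s in data: 5
Parity bit: 0

0


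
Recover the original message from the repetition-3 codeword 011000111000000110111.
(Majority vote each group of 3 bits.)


Groups: 011, 000, 111, 000, 000, 110, 111
Majority votes: 1010011

1010011


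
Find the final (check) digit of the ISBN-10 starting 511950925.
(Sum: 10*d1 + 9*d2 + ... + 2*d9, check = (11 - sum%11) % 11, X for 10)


Weighted sum: 212
212 mod 11 = 3

Check digit: 8


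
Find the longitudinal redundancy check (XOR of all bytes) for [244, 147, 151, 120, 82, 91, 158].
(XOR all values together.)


XOR chain: 244 ^ 147 ^ 151 ^ 120 ^ 82 ^ 91 ^ 158 = 31

31


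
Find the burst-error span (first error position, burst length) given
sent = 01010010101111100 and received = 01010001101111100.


XOR: 00000011000000000

Burst at position 6, length 2


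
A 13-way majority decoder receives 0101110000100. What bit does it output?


Ones: 5 out of 13
Threshold: 7

0 (5/13 voted 1)


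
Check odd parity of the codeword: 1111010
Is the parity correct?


Number of 1s: 5

Yes, parity is correct (5 ones)


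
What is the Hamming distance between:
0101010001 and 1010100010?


XOR: 1111110011
Count of 1s: 8

8


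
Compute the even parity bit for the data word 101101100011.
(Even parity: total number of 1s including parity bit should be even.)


Number of 1s in data: 7
Parity bit: 1

1


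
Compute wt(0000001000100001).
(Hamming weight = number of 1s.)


Counting 1s in 0000001000100001

3


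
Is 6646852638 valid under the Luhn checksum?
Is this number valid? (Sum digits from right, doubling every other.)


Luhn sum = 59
59 mod 10 = 9

Invalid (Luhn sum mod 10 = 9)


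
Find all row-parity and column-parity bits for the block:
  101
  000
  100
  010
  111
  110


Row parities: 001110
Column parities: 010

Row P: 001110, Col P: 010, Corner: 1


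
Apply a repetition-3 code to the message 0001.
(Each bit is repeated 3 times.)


Each bit -> 3 copies

000000000111


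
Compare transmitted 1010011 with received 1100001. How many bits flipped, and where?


XOR: 0110010

3 error(s) at position(s): 1, 2, 5


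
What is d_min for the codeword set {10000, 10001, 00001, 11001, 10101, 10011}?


Comparing all pairs, minimum distance: 1
Can detect 0 errors, correct 0 errors

1


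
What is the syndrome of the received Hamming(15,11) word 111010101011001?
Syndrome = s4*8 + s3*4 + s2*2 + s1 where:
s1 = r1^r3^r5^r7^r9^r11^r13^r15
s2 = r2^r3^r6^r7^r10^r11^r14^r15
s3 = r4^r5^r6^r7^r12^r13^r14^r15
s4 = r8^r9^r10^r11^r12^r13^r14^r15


s1=1, s2=1, s3=0, s4=0

Syndrome = 3 (error at position 3)


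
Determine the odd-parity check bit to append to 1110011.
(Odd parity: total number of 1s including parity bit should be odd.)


Number of 1s in data: 5
Parity bit: 0

0


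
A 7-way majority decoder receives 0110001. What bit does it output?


Ones: 3 out of 7
Threshold: 4

0 (3/7 voted 1)


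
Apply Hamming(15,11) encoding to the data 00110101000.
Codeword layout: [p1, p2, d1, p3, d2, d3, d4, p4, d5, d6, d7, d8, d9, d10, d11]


Parity bits: p1=1, p2=1, p3=1, p4=0

110101100101000


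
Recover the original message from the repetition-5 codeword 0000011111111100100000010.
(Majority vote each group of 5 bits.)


Groups: 00000, 11111, 11110, 01000, 00010
Majority votes: 01100

01100


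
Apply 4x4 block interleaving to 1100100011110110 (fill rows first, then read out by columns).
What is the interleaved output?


Matrix:
  1100
  1000
  1111
  0110
Read columns: 1110101100110010

1110101100110010


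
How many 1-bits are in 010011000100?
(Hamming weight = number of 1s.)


Counting 1s in 010011000100

4


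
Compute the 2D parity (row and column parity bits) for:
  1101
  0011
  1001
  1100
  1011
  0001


Row parities: 100011
Column parities: 0001

Row P: 100011, Col P: 0001, Corner: 1


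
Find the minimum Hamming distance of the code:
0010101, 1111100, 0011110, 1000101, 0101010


Comparing all pairs, minimum distance: 2
Can detect 1 errors, correct 0 errors

2


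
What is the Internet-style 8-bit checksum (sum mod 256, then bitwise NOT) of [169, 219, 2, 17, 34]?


Sum = 441 mod 256 = 185
Complement = 70

70


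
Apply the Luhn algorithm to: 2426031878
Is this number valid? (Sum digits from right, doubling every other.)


Luhn sum = 44
44 mod 10 = 4

Invalid (Luhn sum mod 10 = 4)


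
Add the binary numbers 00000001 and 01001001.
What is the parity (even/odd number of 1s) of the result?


00000001 = 1
01001001 = 73
Sum = 74 = 1001010
1s count = 3

odd parity (3 ones in 1001010)


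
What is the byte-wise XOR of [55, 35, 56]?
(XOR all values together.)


XOR chain: 55 ^ 35 ^ 56 = 44

44


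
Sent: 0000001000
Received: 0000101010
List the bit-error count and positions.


XOR: 0000100010

2 error(s) at position(s): 4, 8


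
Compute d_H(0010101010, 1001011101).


XOR: 1011110111
Count of 1s: 8

8


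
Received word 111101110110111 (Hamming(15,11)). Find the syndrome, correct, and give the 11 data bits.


Syndrome = 0: no error detected

Data: 10110110111 (no errors)


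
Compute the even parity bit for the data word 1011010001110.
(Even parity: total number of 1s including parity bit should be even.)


Number of 1s in data: 7
Parity bit: 1

1


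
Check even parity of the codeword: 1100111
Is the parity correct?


Number of 1s: 5

No, parity error (5 ones)


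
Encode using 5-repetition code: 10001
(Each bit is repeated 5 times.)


Each bit -> 5 copies

1111100000000000000011111


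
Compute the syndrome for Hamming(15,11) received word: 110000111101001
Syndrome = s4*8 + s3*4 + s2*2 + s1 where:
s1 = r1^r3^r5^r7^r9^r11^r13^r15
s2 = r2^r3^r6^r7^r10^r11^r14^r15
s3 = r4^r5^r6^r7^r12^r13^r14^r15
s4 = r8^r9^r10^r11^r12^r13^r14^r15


s1=0, s2=0, s3=1, s4=1

Syndrome = 12 (error at position 12)


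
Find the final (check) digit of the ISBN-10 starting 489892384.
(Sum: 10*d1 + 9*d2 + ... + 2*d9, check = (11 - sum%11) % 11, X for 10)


Weighted sum: 348
348 mod 11 = 7

Check digit: 4


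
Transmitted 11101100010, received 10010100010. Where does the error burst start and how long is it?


XOR: 01111000000

Burst at position 1, length 4


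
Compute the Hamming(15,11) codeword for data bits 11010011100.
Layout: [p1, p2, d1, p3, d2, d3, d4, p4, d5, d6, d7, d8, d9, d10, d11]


Parity bits: p1=1, p2=1, p3=0, p4=1

111010110011100


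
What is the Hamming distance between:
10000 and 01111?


XOR: 11111
Count of 1s: 5

5


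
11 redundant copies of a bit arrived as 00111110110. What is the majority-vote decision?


Ones: 7 out of 11
Threshold: 6

1 (7/11 voted 1)


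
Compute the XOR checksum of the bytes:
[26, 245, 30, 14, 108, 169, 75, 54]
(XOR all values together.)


XOR chain: 26 ^ 245 ^ 30 ^ 14 ^ 108 ^ 169 ^ 75 ^ 54 = 71

71


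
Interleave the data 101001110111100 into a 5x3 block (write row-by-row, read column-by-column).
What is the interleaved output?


Matrix:
  101
  001
  110
  111
  100
Read columns: 101110011011010

101110011011010


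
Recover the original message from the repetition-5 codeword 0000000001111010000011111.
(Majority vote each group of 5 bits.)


Groups: 00000, 00001, 11101, 00000, 11111
Majority votes: 00101

00101


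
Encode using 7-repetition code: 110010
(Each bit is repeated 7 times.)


Each bit -> 7 copies

111111111111110000000000000011111110000000


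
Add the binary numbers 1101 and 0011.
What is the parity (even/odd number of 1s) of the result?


1101 = 13
0011 = 3
Sum = 16 = 10000
1s count = 1

odd parity (1 ones in 10000)


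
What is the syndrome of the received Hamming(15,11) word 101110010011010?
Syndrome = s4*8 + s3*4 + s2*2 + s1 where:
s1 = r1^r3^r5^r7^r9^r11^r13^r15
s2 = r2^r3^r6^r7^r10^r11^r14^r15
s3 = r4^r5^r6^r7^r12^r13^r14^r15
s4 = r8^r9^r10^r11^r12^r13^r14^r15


s1=0, s2=1, s3=0, s4=0

Syndrome = 2 (error at position 2)


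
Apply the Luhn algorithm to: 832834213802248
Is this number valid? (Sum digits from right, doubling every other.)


Luhn sum = 70
70 mod 10 = 0

Valid (Luhn sum mod 10 = 0)


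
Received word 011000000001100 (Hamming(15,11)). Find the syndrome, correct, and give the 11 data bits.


Syndrome = 0: no error detected

Data: 10000001100 (no errors)


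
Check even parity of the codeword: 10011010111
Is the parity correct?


Number of 1s: 7

No, parity error (7 ones)


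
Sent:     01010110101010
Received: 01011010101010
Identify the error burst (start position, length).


XOR: 00001100000000

Burst at position 4, length 2


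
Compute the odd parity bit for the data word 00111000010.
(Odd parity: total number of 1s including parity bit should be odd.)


Number of 1s in data: 4
Parity bit: 1

1


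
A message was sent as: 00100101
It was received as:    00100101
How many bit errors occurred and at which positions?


XOR: 00000000

0 errors (received matches sent)


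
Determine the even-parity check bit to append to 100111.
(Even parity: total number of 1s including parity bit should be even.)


Number of 1s in data: 4
Parity bit: 0

0


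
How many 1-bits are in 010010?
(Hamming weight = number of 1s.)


Counting 1s in 010010

2


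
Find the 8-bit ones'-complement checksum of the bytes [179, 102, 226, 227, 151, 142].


Sum = 1027 mod 256 = 3
Complement = 252

252


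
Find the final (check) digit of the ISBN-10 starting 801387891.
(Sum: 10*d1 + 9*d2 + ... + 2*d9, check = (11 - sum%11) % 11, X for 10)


Weighted sum: 253
253 mod 11 = 0

Check digit: 0


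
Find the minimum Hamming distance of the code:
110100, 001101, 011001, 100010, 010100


Comparing all pairs, minimum distance: 1
Can detect 0 errors, correct 0 errors

1


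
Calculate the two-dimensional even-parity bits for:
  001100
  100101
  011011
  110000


Row parities: 0100
Column parities: 000010

Row P: 0100, Col P: 000010, Corner: 1


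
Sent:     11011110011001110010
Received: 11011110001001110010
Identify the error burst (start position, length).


XOR: 00000000010000000000

Burst at position 9, length 1


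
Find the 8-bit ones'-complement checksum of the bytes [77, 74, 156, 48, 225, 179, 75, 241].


Sum = 1075 mod 256 = 51
Complement = 204

204


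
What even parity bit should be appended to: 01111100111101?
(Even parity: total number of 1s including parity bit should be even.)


Number of 1s in data: 10
Parity bit: 0

0


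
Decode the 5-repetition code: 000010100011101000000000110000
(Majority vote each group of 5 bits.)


Groups: 00001, 01000, 11101, 00000, 00001, 10000
Majority votes: 001000

001000


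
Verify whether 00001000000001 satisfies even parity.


Number of 1s: 2

Yes, parity is correct (2 ones)


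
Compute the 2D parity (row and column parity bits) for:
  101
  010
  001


Row parities: 011
Column parities: 110

Row P: 011, Col P: 110, Corner: 0


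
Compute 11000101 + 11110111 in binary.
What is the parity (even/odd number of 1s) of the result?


11000101 = 197
11110111 = 247
Sum = 444 = 110111100
1s count = 6

even parity (6 ones in 110111100)
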